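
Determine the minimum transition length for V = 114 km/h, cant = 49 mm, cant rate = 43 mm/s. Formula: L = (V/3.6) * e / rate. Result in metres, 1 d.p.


Convert speed: V = 114 / 3.6 = 31.6667 m/s
L = 31.6667 * 49 / 43
L = 1551.6667 / 43
L = 36.1 m

36.1


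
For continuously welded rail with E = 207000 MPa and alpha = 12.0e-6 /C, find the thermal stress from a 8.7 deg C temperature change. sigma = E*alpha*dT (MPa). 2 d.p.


sigma = E * alpha * dT
sigma = 207000 * 12.0e-6 * 8.7
sigma = 2.484 * 8.7
sigma = 21.61 MPa

21.61


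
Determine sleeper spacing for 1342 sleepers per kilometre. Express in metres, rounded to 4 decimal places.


Spacing = 1000 m / number of sleepers
Spacing = 1000 / 1342
Spacing = 0.7452 m

0.7452


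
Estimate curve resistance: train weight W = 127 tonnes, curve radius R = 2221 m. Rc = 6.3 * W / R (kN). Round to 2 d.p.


Rc = 6.3 * W / R
Rc = 6.3 * 127 / 2221
Rc = 800.1 / 2221
Rc = 0.36 kN

0.36


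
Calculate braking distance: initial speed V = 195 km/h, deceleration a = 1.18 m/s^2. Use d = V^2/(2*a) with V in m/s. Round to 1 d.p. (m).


Convert speed: V = 195 / 3.6 = 54.1667 m/s
V^2 = 2934.0278
d = 2934.0278 / (2 * 1.18)
d = 2934.0278 / 2.36
d = 1243.2 m

1243.2


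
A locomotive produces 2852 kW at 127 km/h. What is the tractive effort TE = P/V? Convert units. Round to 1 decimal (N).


Convert: P = 2852 kW = 2852000 W
V = 127 / 3.6 = 35.2778 m/s
TE = 2852000 / 35.2778
TE = 80844.1 N

80844.1


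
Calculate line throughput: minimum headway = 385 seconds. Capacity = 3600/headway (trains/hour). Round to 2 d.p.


Capacity = 3600 / headway
Capacity = 3600 / 385
Capacity = 9.35 trains/hour

9.35


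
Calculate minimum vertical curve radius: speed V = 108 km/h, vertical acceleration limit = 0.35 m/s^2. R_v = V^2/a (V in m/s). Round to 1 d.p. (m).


Convert speed: V = 108 / 3.6 = 30.0 m/s
V^2 = 900.0 m^2/s^2
R_v = 900.0 / 0.35
R_v = 2571.4 m

2571.4


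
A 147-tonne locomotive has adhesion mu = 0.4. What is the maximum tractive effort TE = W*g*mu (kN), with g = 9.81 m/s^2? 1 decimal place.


TE_max = W * g * mu
TE_max = 147 * 9.81 * 0.4
TE_max = 1442.07 * 0.4
TE_max = 576.8 kN

576.8


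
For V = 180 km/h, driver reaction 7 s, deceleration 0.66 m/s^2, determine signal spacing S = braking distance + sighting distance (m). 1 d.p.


V = 180 / 3.6 = 50.0 m/s
Braking distance = 50.0^2 / (2*0.66) = 1893.9394 m
Sighting distance = 50.0 * 7 = 350.0 m
S = 1893.9394 + 350.0 = 2243.9 m

2243.9


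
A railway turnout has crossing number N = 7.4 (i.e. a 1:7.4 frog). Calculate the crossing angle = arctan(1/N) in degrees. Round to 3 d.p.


1/N = 1/7.4 = 0.135135
angle = arctan(0.135135) = 0.134321 rad
angle = 0.134321 * 180/pi = 7.696 degrees

7.696


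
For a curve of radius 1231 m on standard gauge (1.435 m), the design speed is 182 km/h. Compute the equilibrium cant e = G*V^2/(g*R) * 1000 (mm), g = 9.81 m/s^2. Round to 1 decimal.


Convert speed: V = 182 / 3.6 = 50.5556 m/s
Apply formula: e = 1.435 * 50.5556^2 / (9.81 * 1231)
e = 1.435 * 2555.8642 / 12076.11
e = 0.303712 m = 303.7 mm

303.7


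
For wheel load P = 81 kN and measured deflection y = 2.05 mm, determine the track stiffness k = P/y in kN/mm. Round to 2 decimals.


Track stiffness k = P / y
k = 81 / 2.05
k = 39.51 kN/mm

39.51


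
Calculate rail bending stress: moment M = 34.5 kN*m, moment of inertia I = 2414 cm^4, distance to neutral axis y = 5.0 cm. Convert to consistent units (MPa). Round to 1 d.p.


Convert units:
M = 34.5 kN*m = 34500000 N*mm
y = 5.0 cm = 50 mm
I = 2414 cm^4 = 24140000 mm^4
sigma = 34500000 * 50 / 24140000
sigma = 71.5 MPa

71.5


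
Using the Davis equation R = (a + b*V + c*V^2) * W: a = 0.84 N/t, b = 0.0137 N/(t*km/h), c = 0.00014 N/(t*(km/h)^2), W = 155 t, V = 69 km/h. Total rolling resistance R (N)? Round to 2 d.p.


b*V = 0.0137 * 69 = 0.9453
c*V^2 = 0.00014 * 4761 = 0.66654
R_per_t = 0.84 + 0.9453 + 0.66654 = 2.45184 N/t
R_total = 2.45184 * 155 = 380.04 N

380.04


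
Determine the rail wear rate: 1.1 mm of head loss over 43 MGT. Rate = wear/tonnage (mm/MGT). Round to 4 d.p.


Wear rate = total wear / cumulative tonnage
Rate = 1.1 / 43
Rate = 0.0256 mm/MGT

0.0256


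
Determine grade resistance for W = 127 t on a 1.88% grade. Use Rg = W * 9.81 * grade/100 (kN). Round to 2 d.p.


Rg = W * 9.81 * grade / 100
Rg = 127 * 9.81 * 1.88 / 100
Rg = 1245.87 * 0.0188
Rg = 23.42 kN

23.42


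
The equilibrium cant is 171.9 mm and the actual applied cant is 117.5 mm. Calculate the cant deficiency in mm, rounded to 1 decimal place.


Cant deficiency = equilibrium cant - actual cant
CD = 171.9 - 117.5
CD = 54.4 mm

54.4


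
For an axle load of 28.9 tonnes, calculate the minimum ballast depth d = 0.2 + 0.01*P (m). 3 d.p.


d = 0.2 + 0.01 * 28.9
d = 0.2 + 0.289
d = 0.489 m

0.489


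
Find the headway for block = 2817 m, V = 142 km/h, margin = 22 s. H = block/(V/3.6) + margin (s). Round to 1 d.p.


V = 142 / 3.6 = 39.4444 m/s
Block traversal time = 2817 / 39.4444 = 71.4169 s
Headway = 71.4169 + 22
Headway = 93.4 s

93.4


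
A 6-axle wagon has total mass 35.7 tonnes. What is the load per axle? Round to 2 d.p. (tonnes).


Load per axle = total weight / number of axles
Load = 35.7 / 6
Load = 5.95 tonnes

5.95


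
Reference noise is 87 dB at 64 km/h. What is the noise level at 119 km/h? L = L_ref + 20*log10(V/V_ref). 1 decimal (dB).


V/V_ref = 119 / 64 = 1.859375
log10(1.859375) = 0.269367
20 * 0.269367 = 5.3873
L = 87 + 5.3873 = 92.4 dB

92.4


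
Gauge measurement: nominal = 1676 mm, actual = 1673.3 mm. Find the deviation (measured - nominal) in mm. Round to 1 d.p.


Deviation = measured - nominal
Deviation = 1673.3 - 1676
Deviation = -2.7 mm

-2.7


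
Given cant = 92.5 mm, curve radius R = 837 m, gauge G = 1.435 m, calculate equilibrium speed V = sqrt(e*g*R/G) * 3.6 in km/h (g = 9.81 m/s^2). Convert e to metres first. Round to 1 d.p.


Convert cant: e = 92.5 mm = 0.0925 m
V_ms = sqrt(0.0925 * 9.81 * 837 / 1.435)
V_ms = sqrt(529.278554) = 23.0061 m/s
V = 23.0061 * 3.6 = 82.8 km/h

82.8


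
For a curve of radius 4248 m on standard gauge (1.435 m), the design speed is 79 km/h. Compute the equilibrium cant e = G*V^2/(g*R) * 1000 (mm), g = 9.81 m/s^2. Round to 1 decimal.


Convert speed: V = 79 / 3.6 = 21.9444 m/s
Apply formula: e = 1.435 * 21.9444^2 / (9.81 * 4248)
e = 1.435 * 481.5586 / 41672.88
e = 0.016582 m = 16.6 mm

16.6


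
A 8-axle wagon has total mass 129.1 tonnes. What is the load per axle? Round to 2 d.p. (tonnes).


Load per axle = total weight / number of axles
Load = 129.1 / 8
Load = 16.14 tonnes

16.14


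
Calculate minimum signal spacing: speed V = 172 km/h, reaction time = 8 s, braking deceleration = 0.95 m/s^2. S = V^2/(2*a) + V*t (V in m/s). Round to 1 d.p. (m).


V = 172 / 3.6 = 47.7778 m/s
Braking distance = 47.7778^2 / (2*0.95) = 1201.4295 m
Sighting distance = 47.7778 * 8 = 382.2222 m
S = 1201.4295 + 382.2222 = 1583.7 m

1583.7


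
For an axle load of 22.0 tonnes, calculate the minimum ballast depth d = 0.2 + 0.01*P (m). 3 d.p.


d = 0.2 + 0.01 * 22.0
d = 0.2 + 0.22
d = 0.420 m

0.420


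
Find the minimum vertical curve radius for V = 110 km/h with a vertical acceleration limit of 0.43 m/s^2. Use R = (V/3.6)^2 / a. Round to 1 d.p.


Convert speed: V = 110 / 3.6 = 30.5556 m/s
V^2 = 933.642 m^2/s^2
R_v = 933.642 / 0.43
R_v = 2171.3 m

2171.3


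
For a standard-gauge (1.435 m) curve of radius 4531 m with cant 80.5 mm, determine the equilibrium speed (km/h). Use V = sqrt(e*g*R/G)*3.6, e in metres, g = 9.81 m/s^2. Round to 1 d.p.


Convert cant: e = 80.5 mm = 0.0805 m
V_ms = sqrt(0.0805 * 9.81 * 4531 / 1.435)
V_ms = sqrt(2493.486659) = 49.9348 m/s
V = 49.9348 * 3.6 = 179.8 km/h

179.8


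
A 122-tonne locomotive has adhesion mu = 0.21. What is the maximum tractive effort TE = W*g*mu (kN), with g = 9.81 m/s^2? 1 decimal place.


TE_max = W * g * mu
TE_max = 122 * 9.81 * 0.21
TE_max = 1196.82 * 0.21
TE_max = 251.3 kN

251.3


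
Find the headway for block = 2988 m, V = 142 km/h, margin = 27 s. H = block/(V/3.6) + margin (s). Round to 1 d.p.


V = 142 / 3.6 = 39.4444 m/s
Block traversal time = 2988 / 39.4444 = 75.7521 s
Headway = 75.7521 + 27
Headway = 102.8 s

102.8


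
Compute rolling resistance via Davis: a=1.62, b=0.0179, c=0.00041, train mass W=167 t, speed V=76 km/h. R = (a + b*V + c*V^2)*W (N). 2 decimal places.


b*V = 0.0179 * 76 = 1.3604
c*V^2 = 0.00041 * 5776 = 2.36816
R_per_t = 1.62 + 1.3604 + 2.36816 = 5.34856 N/t
R_total = 5.34856 * 167 = 893.21 N

893.21


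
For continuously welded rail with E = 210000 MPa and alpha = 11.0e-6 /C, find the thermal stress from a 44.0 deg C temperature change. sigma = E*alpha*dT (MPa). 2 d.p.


sigma = E * alpha * dT
sigma = 210000 * 11.0e-6 * 44.0
sigma = 2.31 * 44.0
sigma = 101.64 MPa

101.64


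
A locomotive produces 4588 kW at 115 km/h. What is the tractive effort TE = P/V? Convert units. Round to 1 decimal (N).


Convert: P = 4588 kW = 4588000 W
V = 115 / 3.6 = 31.9444 m/s
TE = 4588000 / 31.9444
TE = 143624.3 N

143624.3


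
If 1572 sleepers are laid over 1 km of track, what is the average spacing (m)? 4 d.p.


Spacing = 1000 m / number of sleepers
Spacing = 1000 / 1572
Spacing = 0.6361 m

0.6361


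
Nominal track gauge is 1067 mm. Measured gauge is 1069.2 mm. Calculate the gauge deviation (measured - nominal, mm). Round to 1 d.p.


Deviation = measured - nominal
Deviation = 1069.2 - 1067
Deviation = 2.2 mm

2.2


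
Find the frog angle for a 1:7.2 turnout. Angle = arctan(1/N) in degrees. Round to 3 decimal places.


1/N = 1/7.2 = 0.138889
angle = arctan(0.138889) = 0.138006 rad
angle = 0.138006 * 180/pi = 7.907 degrees

7.907


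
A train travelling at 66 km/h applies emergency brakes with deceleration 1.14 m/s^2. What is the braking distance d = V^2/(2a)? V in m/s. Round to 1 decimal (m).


Convert speed: V = 66 / 3.6 = 18.3333 m/s
V^2 = 336.1111
d = 336.1111 / (2 * 1.14)
d = 336.1111 / 2.28
d = 147.4 m

147.4


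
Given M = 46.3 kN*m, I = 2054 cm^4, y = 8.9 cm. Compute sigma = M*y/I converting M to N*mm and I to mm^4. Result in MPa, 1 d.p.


Convert units:
M = 46.3 kN*m = 46300000 N*mm
y = 8.9 cm = 89 mm
I = 2054 cm^4 = 20540000 mm^4
sigma = 46300000 * 89 / 20540000
sigma = 200.6 MPa

200.6


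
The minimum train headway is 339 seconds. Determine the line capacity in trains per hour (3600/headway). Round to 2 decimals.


Capacity = 3600 / headway
Capacity = 3600 / 339
Capacity = 10.62 trains/hour

10.62


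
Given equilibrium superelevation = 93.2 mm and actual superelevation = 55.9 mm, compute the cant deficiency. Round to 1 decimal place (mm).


Cant deficiency = equilibrium cant - actual cant
CD = 93.2 - 55.9
CD = 37.3 mm

37.3


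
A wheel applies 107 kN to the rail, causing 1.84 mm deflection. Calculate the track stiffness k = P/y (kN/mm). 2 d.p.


Track stiffness k = P / y
k = 107 / 1.84
k = 58.15 kN/mm

58.15


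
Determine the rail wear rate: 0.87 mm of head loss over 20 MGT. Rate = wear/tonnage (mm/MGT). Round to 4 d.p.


Wear rate = total wear / cumulative tonnage
Rate = 0.87 / 20
Rate = 0.0435 mm/MGT

0.0435


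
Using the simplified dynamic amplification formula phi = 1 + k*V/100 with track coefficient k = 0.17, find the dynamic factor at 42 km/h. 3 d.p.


phi = 1 + k * V / 100
phi = 1 + 0.17 * 42 / 100
phi = 1 + 0.0714
phi = 1.071

1.071


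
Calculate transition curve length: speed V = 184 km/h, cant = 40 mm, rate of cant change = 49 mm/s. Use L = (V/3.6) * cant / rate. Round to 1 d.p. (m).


Convert speed: V = 184 / 3.6 = 51.1111 m/s
L = 51.1111 * 40 / 49
L = 2044.4444 / 49
L = 41.7 m

41.7


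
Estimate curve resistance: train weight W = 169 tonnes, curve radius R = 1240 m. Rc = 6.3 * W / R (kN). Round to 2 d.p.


Rc = 6.3 * W / R
Rc = 6.3 * 169 / 1240
Rc = 1064.7 / 1240
Rc = 0.86 kN

0.86


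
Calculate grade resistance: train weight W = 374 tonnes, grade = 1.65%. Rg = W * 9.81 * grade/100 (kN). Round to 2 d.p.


Rg = W * 9.81 * grade / 100
Rg = 374 * 9.81 * 1.65 / 100
Rg = 3668.94 * 0.0165
Rg = 60.54 kN

60.54


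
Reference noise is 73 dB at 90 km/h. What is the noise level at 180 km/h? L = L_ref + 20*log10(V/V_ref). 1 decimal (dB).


V/V_ref = 180 / 90 = 2.0
log10(2.0) = 0.30103
20 * 0.30103 = 6.0206
L = 73 + 6.0206 = 79.0 dB

79.0


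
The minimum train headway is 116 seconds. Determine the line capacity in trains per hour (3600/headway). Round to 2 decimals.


Capacity = 3600 / headway
Capacity = 3600 / 116
Capacity = 31.03 trains/hour

31.03


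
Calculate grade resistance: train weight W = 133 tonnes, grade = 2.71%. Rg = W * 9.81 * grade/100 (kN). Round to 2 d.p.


Rg = W * 9.81 * grade / 100
Rg = 133 * 9.81 * 2.71 / 100
Rg = 1304.73 * 0.0271
Rg = 35.36 kN

35.36


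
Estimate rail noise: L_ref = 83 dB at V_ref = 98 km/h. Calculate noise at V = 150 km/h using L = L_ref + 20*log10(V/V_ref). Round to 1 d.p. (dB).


V/V_ref = 150 / 98 = 1.530612
log10(1.530612) = 0.184865
20 * 0.184865 = 3.6973
L = 83 + 3.6973 = 86.7 dB

86.7


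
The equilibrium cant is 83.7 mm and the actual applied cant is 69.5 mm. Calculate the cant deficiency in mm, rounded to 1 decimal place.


Cant deficiency = equilibrium cant - actual cant
CD = 83.7 - 69.5
CD = 14.2 mm

14.2


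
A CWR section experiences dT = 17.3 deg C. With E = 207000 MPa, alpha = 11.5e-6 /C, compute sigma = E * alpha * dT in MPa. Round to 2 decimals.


sigma = E * alpha * dT
sigma = 207000 * 11.5e-6 * 17.3
sigma = 2.3805 * 17.3
sigma = 41.18 MPa

41.18


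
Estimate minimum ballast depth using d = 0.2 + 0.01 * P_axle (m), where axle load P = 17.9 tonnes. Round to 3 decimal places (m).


d = 0.2 + 0.01 * 17.9
d = 0.2 + 0.179
d = 0.379 m

0.379


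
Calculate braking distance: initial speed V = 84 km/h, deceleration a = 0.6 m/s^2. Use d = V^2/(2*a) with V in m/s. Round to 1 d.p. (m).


Convert speed: V = 84 / 3.6 = 23.3333 m/s
V^2 = 544.4444
d = 544.4444 / (2 * 0.6)
d = 544.4444 / 1.2
d = 453.7 m

453.7


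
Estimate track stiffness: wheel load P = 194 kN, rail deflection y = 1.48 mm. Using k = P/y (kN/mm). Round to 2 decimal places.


Track stiffness k = P / y
k = 194 / 1.48
k = 131.08 kN/mm

131.08


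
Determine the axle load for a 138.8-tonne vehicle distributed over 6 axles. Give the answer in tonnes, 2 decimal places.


Load per axle = total weight / number of axles
Load = 138.8 / 6
Load = 23.13 tonnes

23.13


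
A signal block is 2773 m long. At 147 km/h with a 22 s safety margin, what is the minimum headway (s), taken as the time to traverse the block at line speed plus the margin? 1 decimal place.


V = 147 / 3.6 = 40.8333 m/s
Block traversal time = 2773 / 40.8333 = 67.9102 s
Headway = 67.9102 + 22
Headway = 89.9 s

89.9


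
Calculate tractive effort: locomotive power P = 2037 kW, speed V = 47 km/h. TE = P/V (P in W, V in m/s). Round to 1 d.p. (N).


Convert: P = 2037 kW = 2037000 W
V = 47 / 3.6 = 13.0556 m/s
TE = 2037000 / 13.0556
TE = 156025.5 N

156025.5


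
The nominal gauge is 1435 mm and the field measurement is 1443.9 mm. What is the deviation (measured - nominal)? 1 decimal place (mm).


Deviation = measured - nominal
Deviation = 1443.9 - 1435
Deviation = 8.9 mm

8.9


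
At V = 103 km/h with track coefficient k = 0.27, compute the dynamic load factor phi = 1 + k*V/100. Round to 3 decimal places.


phi = 1 + k * V / 100
phi = 1 + 0.27 * 103 / 100
phi = 1 + 0.2781
phi = 1.278

1.278


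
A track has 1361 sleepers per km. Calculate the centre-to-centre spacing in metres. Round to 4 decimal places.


Spacing = 1000 m / number of sleepers
Spacing = 1000 / 1361
Spacing = 0.7348 m

0.7348


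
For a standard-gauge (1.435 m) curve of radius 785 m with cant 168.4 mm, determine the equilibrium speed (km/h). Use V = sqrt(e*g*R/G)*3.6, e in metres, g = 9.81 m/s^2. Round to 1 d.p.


Convert cant: e = 168.4 mm = 0.1684 m
V_ms = sqrt(0.1684 * 9.81 * 785 / 1.435)
V_ms = sqrt(903.709505) = 30.0618 m/s
V = 30.0618 * 3.6 = 108.2 km/h

108.2


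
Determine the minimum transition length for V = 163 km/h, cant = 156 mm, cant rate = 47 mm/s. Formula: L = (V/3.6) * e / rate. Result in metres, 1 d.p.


Convert speed: V = 163 / 3.6 = 45.2778 m/s
L = 45.2778 * 156 / 47
L = 7063.3333 / 47
L = 150.3 m

150.3


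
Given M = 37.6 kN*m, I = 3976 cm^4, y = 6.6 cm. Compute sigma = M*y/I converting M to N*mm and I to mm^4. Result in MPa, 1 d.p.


Convert units:
M = 37.6 kN*m = 37600000 N*mm
y = 6.6 cm = 66 mm
I = 3976 cm^4 = 39760000 mm^4
sigma = 37600000 * 66 / 39760000
sigma = 62.4 MPa

62.4


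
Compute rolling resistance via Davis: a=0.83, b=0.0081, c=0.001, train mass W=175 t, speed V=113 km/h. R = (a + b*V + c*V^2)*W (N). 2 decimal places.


b*V = 0.0081 * 113 = 0.9153
c*V^2 = 0.001 * 12769 = 12.769
R_per_t = 0.83 + 0.9153 + 12.769 = 14.5143 N/t
R_total = 14.5143 * 175 = 2540.00 N

2540.00


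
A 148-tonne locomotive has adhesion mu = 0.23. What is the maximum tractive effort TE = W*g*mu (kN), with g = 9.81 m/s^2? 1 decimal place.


TE_max = W * g * mu
TE_max = 148 * 9.81 * 0.23
TE_max = 1451.88 * 0.23
TE_max = 333.9 kN

333.9


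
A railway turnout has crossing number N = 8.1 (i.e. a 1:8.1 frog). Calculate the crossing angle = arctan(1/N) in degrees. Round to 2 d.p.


1/N = 1/8.1 = 0.123457
angle = arctan(0.123457) = 0.122835 rad
angle = 0.122835 * 180/pi = 7.04 degrees

7.04


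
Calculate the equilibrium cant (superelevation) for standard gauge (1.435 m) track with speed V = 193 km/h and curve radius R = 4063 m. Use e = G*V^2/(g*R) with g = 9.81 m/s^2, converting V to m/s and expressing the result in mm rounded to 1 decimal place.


Convert speed: V = 193 / 3.6 = 53.6111 m/s
Apply formula: e = 1.435 * 53.6111^2 / (9.81 * 4063)
e = 1.435 * 2874.1512 / 39858.03
e = 0.103477 m = 103.5 mm

103.5


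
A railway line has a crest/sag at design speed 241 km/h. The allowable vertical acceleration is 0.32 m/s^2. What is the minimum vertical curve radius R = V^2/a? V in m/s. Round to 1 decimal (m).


Convert speed: V = 241 / 3.6 = 66.9444 m/s
V^2 = 4481.5586 m^2/s^2
R_v = 4481.5586 / 0.32
R_v = 14004.9 m

14004.9


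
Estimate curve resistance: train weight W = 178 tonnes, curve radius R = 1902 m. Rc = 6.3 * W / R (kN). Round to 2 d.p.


Rc = 6.3 * W / R
Rc = 6.3 * 178 / 1902
Rc = 1121.4 / 1902
Rc = 0.59 kN

0.59


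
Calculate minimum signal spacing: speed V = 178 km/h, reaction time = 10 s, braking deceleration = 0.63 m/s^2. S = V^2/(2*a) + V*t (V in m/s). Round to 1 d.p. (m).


V = 178 / 3.6 = 49.4444 m/s
Braking distance = 49.4444^2 / (2*0.63) = 1940.2802 m
Sighting distance = 49.4444 * 10 = 494.4444 m
S = 1940.2802 + 494.4444 = 2434.7 m

2434.7


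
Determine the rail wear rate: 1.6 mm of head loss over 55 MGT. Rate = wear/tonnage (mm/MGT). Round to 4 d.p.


Wear rate = total wear / cumulative tonnage
Rate = 1.6 / 55
Rate = 0.0291 mm/MGT

0.0291


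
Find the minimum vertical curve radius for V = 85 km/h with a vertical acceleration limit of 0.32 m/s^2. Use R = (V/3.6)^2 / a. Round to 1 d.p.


Convert speed: V = 85 / 3.6 = 23.6111 m/s
V^2 = 557.4846 m^2/s^2
R_v = 557.4846 / 0.32
R_v = 1742.1 m

1742.1


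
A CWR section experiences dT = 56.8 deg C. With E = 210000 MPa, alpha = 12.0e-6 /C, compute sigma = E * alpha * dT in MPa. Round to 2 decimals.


sigma = E * alpha * dT
sigma = 210000 * 12.0e-6 * 56.8
sigma = 2.52 * 56.8
sigma = 143.14 MPa

143.14


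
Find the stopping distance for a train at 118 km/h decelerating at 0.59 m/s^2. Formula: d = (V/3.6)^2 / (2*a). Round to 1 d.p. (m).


Convert speed: V = 118 / 3.6 = 32.7778 m/s
V^2 = 1074.3827
d = 1074.3827 / (2 * 0.59)
d = 1074.3827 / 1.18
d = 910.5 m

910.5


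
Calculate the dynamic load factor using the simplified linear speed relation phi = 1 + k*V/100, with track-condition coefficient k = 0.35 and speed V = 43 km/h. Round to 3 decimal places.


phi = 1 + k * V / 100
phi = 1 + 0.35 * 43 / 100
phi = 1 + 0.1505
phi = 1.151

1.151


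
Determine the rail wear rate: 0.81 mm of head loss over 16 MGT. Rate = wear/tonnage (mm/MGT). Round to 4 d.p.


Wear rate = total wear / cumulative tonnage
Rate = 0.81 / 16
Rate = 0.0506 mm/MGT

0.0506


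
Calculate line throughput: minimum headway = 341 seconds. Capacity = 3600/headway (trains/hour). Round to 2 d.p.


Capacity = 3600 / headway
Capacity = 3600 / 341
Capacity = 10.56 trains/hour

10.56


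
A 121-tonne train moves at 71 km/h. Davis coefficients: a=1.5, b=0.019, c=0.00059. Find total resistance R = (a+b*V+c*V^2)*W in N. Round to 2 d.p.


b*V = 0.019 * 71 = 1.349
c*V^2 = 0.00059 * 5041 = 2.97419
R_per_t = 1.5 + 1.349 + 2.97419 = 5.82319 N/t
R_total = 5.82319 * 121 = 704.61 N

704.61


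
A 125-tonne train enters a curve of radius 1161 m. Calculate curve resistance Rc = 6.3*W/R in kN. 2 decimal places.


Rc = 6.3 * W / R
Rc = 6.3 * 125 / 1161
Rc = 787.5 / 1161
Rc = 0.68 kN

0.68


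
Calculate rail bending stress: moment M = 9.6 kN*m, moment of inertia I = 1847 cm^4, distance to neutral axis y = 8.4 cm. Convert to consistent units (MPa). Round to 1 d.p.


Convert units:
M = 9.6 kN*m = 9600000 N*mm
y = 8.4 cm = 84 mm
I = 1847 cm^4 = 18470000 mm^4
sigma = 9600000 * 84 / 18470000
sigma = 43.7 MPa

43.7


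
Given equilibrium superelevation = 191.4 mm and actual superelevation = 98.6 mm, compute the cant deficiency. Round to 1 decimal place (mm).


Cant deficiency = equilibrium cant - actual cant
CD = 191.4 - 98.6
CD = 92.8 mm

92.8


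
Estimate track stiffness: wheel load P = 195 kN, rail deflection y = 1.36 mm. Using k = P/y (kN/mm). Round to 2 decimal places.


Track stiffness k = P / y
k = 195 / 1.36
k = 143.38 kN/mm

143.38


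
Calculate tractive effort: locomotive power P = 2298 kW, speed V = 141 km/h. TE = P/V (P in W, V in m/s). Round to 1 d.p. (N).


Convert: P = 2298 kW = 2298000 W
V = 141 / 3.6 = 39.1667 m/s
TE = 2298000 / 39.1667
TE = 58672.3 N

58672.3


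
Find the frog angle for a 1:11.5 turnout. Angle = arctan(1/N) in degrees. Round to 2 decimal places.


1/N = 1/11.5 = 0.086957
angle = arctan(0.086957) = 0.086738 rad
angle = 0.086738 * 180/pi = 4.97 degrees

4.97


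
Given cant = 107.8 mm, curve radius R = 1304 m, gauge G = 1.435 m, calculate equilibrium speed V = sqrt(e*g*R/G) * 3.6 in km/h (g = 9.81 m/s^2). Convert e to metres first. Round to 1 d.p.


Convert cant: e = 107.8 mm = 0.1078 m
V_ms = sqrt(0.1078 * 9.81 * 1304 / 1.435)
V_ms = sqrt(960.978029) = 30.9996 m/s
V = 30.9996 * 3.6 = 111.6 km/h

111.6


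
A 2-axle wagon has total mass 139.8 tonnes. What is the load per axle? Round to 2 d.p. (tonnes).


Load per axle = total weight / number of axles
Load = 139.8 / 2
Load = 69.90 tonnes

69.90


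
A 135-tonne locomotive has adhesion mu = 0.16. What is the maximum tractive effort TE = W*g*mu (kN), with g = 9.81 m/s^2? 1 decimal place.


TE_max = W * g * mu
TE_max = 135 * 9.81 * 0.16
TE_max = 1324.35 * 0.16
TE_max = 211.9 kN

211.9


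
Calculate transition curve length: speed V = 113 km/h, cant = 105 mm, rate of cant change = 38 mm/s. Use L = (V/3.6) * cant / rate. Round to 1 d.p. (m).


Convert speed: V = 113 / 3.6 = 31.3889 m/s
L = 31.3889 * 105 / 38
L = 3295.8333 / 38
L = 86.7 m

86.7


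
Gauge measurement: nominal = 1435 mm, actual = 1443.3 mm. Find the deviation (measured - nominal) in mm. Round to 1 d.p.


Deviation = measured - nominal
Deviation = 1443.3 - 1435
Deviation = 8.3 mm

8.3


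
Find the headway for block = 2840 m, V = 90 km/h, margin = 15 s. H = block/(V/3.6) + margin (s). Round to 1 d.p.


V = 90 / 3.6 = 25.0 m/s
Block traversal time = 2840 / 25.0 = 113.6 s
Headway = 113.6 + 15
Headway = 128.6 s

128.6


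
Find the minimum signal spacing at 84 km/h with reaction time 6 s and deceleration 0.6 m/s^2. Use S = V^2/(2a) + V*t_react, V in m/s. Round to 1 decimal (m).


V = 84 / 3.6 = 23.3333 m/s
Braking distance = 23.3333^2 / (2*0.6) = 453.7037 m
Sighting distance = 23.3333 * 6 = 140.0 m
S = 453.7037 + 140.0 = 593.7 m

593.7


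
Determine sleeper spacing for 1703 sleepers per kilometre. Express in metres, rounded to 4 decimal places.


Spacing = 1000 m / number of sleepers
Spacing = 1000 / 1703
Spacing = 0.5872 m

0.5872


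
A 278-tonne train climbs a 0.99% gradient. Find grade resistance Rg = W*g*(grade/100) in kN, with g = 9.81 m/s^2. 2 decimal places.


Rg = W * 9.81 * grade / 100
Rg = 278 * 9.81 * 0.99 / 100
Rg = 2727.18 * 0.0099
Rg = 27.00 kN

27.00


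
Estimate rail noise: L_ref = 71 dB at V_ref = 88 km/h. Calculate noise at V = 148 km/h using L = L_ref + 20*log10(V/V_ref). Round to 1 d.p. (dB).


V/V_ref = 148 / 88 = 1.681818
log10(1.681818) = 0.225779
20 * 0.225779 = 4.5156
L = 71 + 4.5156 = 75.5 dB

75.5


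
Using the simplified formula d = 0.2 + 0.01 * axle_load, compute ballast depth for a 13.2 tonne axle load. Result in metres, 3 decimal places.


d = 0.2 + 0.01 * 13.2
d = 0.2 + 0.132
d = 0.332 m

0.332


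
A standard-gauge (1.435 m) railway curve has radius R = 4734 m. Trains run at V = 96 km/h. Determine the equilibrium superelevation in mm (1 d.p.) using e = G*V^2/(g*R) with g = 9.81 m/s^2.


Convert speed: V = 96 / 3.6 = 26.6667 m/s
Apply formula: e = 1.435 * 26.6667^2 / (9.81 * 4734)
e = 1.435 * 711.1111 / 46440.54
e = 0.021973 m = 22.0 mm

22.0


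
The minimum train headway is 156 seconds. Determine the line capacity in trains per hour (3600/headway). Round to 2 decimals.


Capacity = 3600 / headway
Capacity = 3600 / 156
Capacity = 23.08 trains/hour

23.08


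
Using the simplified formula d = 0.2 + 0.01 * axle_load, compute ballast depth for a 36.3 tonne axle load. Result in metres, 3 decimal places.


d = 0.2 + 0.01 * 36.3
d = 0.2 + 0.363
d = 0.563 m

0.563


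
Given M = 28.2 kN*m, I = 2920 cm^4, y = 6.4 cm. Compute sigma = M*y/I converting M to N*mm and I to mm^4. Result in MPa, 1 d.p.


Convert units:
M = 28.2 kN*m = 28200000 N*mm
y = 6.4 cm = 64 mm
I = 2920 cm^4 = 29200000 mm^4
sigma = 28200000 * 64 / 29200000
sigma = 61.8 MPa

61.8


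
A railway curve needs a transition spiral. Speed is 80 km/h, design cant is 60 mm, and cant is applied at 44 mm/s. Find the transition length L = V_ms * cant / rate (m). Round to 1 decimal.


Convert speed: V = 80 / 3.6 = 22.2222 m/s
L = 22.2222 * 60 / 44
L = 1333.3333 / 44
L = 30.3 m

30.3


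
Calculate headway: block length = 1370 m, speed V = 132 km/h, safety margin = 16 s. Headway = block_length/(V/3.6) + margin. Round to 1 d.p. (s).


V = 132 / 3.6 = 36.6667 m/s
Block traversal time = 1370 / 36.6667 = 37.3636 s
Headway = 37.3636 + 16
Headway = 53.4 s

53.4


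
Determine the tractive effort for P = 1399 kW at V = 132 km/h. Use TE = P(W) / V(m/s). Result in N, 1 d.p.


Convert: P = 1399 kW = 1399000 W
V = 132 / 3.6 = 36.6667 m/s
TE = 1399000 / 36.6667
TE = 38154.5 N

38154.5


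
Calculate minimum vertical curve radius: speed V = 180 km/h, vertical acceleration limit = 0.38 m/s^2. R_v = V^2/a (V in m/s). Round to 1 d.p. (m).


Convert speed: V = 180 / 3.6 = 50.0 m/s
V^2 = 2500.0 m^2/s^2
R_v = 2500.0 / 0.38
R_v = 6578.9 m

6578.9


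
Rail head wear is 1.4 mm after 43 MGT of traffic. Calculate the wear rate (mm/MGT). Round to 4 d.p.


Wear rate = total wear / cumulative tonnage
Rate = 1.4 / 43
Rate = 0.0326 mm/MGT

0.0326


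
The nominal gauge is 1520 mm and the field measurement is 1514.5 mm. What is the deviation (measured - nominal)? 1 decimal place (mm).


Deviation = measured - nominal
Deviation = 1514.5 - 1520
Deviation = -5.5 mm

-5.5


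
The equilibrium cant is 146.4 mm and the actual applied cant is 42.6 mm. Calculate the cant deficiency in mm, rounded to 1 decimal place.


Cant deficiency = equilibrium cant - actual cant
CD = 146.4 - 42.6
CD = 103.8 mm

103.8


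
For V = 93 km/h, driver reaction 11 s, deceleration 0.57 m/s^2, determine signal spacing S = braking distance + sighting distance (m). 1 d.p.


V = 93 / 3.6 = 25.8333 m/s
Braking distance = 25.8333^2 / (2*0.57) = 585.4045 m
Sighting distance = 25.8333 * 11 = 284.1667 m
S = 585.4045 + 284.1667 = 869.6 m

869.6


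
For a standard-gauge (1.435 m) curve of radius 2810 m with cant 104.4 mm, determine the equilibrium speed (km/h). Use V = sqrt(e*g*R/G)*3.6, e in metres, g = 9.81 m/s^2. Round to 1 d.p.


Convert cant: e = 104.4 mm = 0.1044 m
V_ms = sqrt(0.1044 * 9.81 * 2810 / 1.435)
V_ms = sqrt(2005.505812) = 44.7829 m/s
V = 44.7829 * 3.6 = 161.2 km/h

161.2


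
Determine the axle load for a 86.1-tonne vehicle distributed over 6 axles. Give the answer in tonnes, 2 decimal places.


Load per axle = total weight / number of axles
Load = 86.1 / 6
Load = 14.35 tonnes

14.35


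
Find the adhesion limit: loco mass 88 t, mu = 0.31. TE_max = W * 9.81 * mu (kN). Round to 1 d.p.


TE_max = W * g * mu
TE_max = 88 * 9.81 * 0.31
TE_max = 863.28 * 0.31
TE_max = 267.6 kN

267.6


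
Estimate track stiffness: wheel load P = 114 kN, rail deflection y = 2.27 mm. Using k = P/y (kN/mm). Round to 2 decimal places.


Track stiffness k = P / y
k = 114 / 2.27
k = 50.22 kN/mm

50.22


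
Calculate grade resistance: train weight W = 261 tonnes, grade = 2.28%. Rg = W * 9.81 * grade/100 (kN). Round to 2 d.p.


Rg = W * 9.81 * grade / 100
Rg = 261 * 9.81 * 2.28 / 100
Rg = 2560.41 * 0.0228
Rg = 58.38 kN

58.38


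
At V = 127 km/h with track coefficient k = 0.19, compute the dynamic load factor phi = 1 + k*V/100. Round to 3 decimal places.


phi = 1 + k * V / 100
phi = 1 + 0.19 * 127 / 100
phi = 1 + 0.2413
phi = 1.241

1.241


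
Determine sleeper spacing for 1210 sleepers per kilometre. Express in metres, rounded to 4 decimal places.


Spacing = 1000 m / number of sleepers
Spacing = 1000 / 1210
Spacing = 0.8264 m

0.8264


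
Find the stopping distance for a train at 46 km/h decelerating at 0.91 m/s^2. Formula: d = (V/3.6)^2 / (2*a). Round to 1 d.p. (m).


Convert speed: V = 46 / 3.6 = 12.7778 m/s
V^2 = 163.2716
d = 163.2716 / (2 * 0.91)
d = 163.2716 / 1.82
d = 89.7 m

89.7


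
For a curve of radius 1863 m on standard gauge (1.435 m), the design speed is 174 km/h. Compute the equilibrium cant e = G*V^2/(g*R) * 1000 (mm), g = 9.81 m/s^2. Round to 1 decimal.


Convert speed: V = 174 / 3.6 = 48.3333 m/s
Apply formula: e = 1.435 * 48.3333^2 / (9.81 * 1863)
e = 1.435 * 2336.1111 / 18276.03
e = 0.183427 m = 183.4 mm

183.4


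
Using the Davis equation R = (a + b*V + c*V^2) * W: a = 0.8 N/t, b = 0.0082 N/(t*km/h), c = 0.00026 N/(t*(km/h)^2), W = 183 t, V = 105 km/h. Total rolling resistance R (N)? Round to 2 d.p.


b*V = 0.0082 * 105 = 0.861
c*V^2 = 0.00026 * 11025 = 2.8665
R_per_t = 0.8 + 0.861 + 2.8665 = 4.5275 N/t
R_total = 4.5275 * 183 = 828.53 N

828.53


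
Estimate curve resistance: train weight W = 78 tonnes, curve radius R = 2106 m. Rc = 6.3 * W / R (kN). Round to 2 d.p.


Rc = 6.3 * W / R
Rc = 6.3 * 78 / 2106
Rc = 491.4 / 2106
Rc = 0.23 kN

0.23


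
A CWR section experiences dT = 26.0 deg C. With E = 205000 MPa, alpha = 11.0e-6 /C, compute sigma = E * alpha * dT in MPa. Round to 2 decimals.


sigma = E * alpha * dT
sigma = 205000 * 11.0e-6 * 26.0
sigma = 2.255 * 26.0
sigma = 58.63 MPa

58.63


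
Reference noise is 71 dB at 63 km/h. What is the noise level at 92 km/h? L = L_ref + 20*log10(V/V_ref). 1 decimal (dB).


V/V_ref = 92 / 63 = 1.460317
log10(1.460317) = 0.164447
20 * 0.164447 = 3.2889
L = 71 + 3.2889 = 74.3 dB

74.3


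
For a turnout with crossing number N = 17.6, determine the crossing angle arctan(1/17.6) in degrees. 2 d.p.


1/N = 1/17.6 = 0.056818
angle = arctan(0.056818) = 0.056757 rad
angle = 0.056757 * 180/pi = 3.25 degrees

3.25


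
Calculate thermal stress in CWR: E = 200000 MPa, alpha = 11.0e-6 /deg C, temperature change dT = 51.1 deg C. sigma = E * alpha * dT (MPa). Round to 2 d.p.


sigma = E * alpha * dT
sigma = 200000 * 11.0e-6 * 51.1
sigma = 2.2 * 51.1
sigma = 112.42 MPa

112.42


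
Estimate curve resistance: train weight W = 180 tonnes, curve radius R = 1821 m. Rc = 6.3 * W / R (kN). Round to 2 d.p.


Rc = 6.3 * W / R
Rc = 6.3 * 180 / 1821
Rc = 1134.0 / 1821
Rc = 0.62 kN

0.62


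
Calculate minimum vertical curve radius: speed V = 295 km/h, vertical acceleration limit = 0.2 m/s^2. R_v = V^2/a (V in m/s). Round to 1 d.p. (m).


Convert speed: V = 295 / 3.6 = 81.9444 m/s
V^2 = 6714.892 m^2/s^2
R_v = 6714.892 / 0.2
R_v = 33574.5 m

33574.5


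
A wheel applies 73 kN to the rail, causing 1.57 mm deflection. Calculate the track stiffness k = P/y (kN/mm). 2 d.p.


Track stiffness k = P / y
k = 73 / 1.57
k = 46.50 kN/mm

46.50


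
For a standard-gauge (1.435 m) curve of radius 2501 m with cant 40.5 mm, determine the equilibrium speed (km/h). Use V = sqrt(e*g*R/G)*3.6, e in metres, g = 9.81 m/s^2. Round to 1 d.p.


Convert cant: e = 40.5 mm = 0.0405 m
V_ms = sqrt(0.0405 * 9.81 * 2501 / 1.435)
V_ms = sqrt(692.445857) = 26.3144 m/s
V = 26.3144 * 3.6 = 94.7 km/h

94.7


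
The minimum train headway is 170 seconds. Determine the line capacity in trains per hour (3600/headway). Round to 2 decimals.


Capacity = 3600 / headway
Capacity = 3600 / 170
Capacity = 21.18 trains/hour

21.18


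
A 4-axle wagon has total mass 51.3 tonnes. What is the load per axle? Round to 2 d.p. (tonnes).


Load per axle = total weight / number of axles
Load = 51.3 / 4
Load = 12.83 tonnes

12.83


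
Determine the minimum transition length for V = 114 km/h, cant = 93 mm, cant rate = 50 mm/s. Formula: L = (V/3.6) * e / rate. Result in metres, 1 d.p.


Convert speed: V = 114 / 3.6 = 31.6667 m/s
L = 31.6667 * 93 / 50
L = 2945.0 / 50
L = 58.9 m

58.9


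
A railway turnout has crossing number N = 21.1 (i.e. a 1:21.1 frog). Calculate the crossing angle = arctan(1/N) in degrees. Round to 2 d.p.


1/N = 1/21.1 = 0.047393
angle = arctan(0.047393) = 0.047358 rad
angle = 0.047358 * 180/pi = 2.71 degrees

2.71


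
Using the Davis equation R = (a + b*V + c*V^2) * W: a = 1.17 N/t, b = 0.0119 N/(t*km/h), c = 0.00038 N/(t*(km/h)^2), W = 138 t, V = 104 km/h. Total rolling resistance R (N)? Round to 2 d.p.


b*V = 0.0119 * 104 = 1.2376
c*V^2 = 0.00038 * 10816 = 4.11008
R_per_t = 1.17 + 1.2376 + 4.11008 = 6.51768 N/t
R_total = 6.51768 * 138 = 899.44 N

899.44


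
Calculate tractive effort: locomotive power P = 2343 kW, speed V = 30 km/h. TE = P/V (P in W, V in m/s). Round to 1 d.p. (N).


Convert: P = 2343 kW = 2343000 W
V = 30 / 3.6 = 8.3333 m/s
TE = 2343000 / 8.3333
TE = 281160.0 N

281160.0


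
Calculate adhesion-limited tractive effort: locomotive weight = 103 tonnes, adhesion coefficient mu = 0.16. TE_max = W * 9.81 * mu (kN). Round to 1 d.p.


TE_max = W * g * mu
TE_max = 103 * 9.81 * 0.16
TE_max = 1010.43 * 0.16
TE_max = 161.7 kN

161.7


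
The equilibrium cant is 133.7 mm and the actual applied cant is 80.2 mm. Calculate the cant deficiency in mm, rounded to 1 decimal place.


Cant deficiency = equilibrium cant - actual cant
CD = 133.7 - 80.2
CD = 53.5 mm

53.5


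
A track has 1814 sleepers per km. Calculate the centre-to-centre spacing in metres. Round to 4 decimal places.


Spacing = 1000 m / number of sleepers
Spacing = 1000 / 1814
Spacing = 0.5513 m

0.5513


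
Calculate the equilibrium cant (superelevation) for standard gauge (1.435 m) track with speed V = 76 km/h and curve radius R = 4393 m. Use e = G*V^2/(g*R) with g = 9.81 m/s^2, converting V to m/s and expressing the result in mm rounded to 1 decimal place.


Convert speed: V = 76 / 3.6 = 21.1111 m/s
Apply formula: e = 1.435 * 21.1111^2 / (9.81 * 4393)
e = 1.435 * 445.679 / 43095.33
e = 0.01484 m = 14.8 mm

14.8


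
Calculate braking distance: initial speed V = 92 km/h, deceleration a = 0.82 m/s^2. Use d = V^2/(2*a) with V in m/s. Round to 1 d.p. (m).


Convert speed: V = 92 / 3.6 = 25.5556 m/s
V^2 = 653.0864
d = 653.0864 / (2 * 0.82)
d = 653.0864 / 1.64
d = 398.2 m

398.2


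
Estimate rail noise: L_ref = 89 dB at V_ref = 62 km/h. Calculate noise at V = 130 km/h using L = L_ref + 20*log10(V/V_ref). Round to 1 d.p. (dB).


V/V_ref = 130 / 62 = 2.096774
log10(2.096774) = 0.321552
20 * 0.321552 = 6.431
L = 89 + 6.431 = 95.4 dB

95.4


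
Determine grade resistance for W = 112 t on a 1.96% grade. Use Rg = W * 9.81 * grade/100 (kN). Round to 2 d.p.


Rg = W * 9.81 * grade / 100
Rg = 112 * 9.81 * 1.96 / 100
Rg = 1098.72 * 0.0196
Rg = 21.53 kN

21.53


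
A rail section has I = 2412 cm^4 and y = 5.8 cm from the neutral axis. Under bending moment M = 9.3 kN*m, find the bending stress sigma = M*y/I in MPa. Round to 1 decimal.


Convert units:
M = 9.3 kN*m = 9300000 N*mm
y = 5.8 cm = 58 mm
I = 2412 cm^4 = 24120000 mm^4
sigma = 9300000 * 58 / 24120000
sigma = 22.4 MPa

22.4


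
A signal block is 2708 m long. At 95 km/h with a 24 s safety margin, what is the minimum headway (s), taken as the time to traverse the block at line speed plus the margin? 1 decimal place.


V = 95 / 3.6 = 26.3889 m/s
Block traversal time = 2708 / 26.3889 = 102.6189 s
Headway = 102.6189 + 24
Headway = 126.6 s

126.6


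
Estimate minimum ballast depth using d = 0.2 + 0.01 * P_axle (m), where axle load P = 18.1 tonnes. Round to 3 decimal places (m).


d = 0.2 + 0.01 * 18.1
d = 0.2 + 0.181
d = 0.381 m

0.381


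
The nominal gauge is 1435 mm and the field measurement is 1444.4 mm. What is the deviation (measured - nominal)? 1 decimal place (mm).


Deviation = measured - nominal
Deviation = 1444.4 - 1435
Deviation = 9.4 mm

9.4


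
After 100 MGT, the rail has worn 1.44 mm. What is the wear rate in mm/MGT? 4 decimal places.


Wear rate = total wear / cumulative tonnage
Rate = 1.44 / 100
Rate = 0.0144 mm/MGT

0.0144


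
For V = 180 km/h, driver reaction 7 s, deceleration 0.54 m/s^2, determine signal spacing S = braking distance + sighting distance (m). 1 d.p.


V = 180 / 3.6 = 50.0 m/s
Braking distance = 50.0^2 / (2*0.54) = 2314.8148 m
Sighting distance = 50.0 * 7 = 350.0 m
S = 2314.8148 + 350.0 = 2664.8 m

2664.8


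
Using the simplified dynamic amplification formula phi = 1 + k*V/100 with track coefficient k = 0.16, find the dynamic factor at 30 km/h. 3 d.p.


phi = 1 + k * V / 100
phi = 1 + 0.16 * 30 / 100
phi = 1 + 0.048
phi = 1.048

1.048


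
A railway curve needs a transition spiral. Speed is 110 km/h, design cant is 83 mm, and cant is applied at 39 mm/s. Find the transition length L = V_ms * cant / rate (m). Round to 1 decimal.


Convert speed: V = 110 / 3.6 = 30.5556 m/s
L = 30.5556 * 83 / 39
L = 2536.1111 / 39
L = 65.0 m

65.0


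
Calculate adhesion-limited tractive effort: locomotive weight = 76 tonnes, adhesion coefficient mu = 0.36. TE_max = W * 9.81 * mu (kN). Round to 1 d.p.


TE_max = W * g * mu
TE_max = 76 * 9.81 * 0.36
TE_max = 745.56 * 0.36
TE_max = 268.4 kN

268.4


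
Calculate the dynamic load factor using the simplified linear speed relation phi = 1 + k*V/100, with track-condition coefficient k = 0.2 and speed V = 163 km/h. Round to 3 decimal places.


phi = 1 + k * V / 100
phi = 1 + 0.2 * 163 / 100
phi = 1 + 0.326
phi = 1.326

1.326


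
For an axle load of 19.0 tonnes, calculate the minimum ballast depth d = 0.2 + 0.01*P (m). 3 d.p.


d = 0.2 + 0.01 * 19.0
d = 0.2 + 0.19
d = 0.390 m

0.390


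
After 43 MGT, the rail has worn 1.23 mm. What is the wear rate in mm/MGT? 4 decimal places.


Wear rate = total wear / cumulative tonnage
Rate = 1.23 / 43
Rate = 0.0286 mm/MGT

0.0286


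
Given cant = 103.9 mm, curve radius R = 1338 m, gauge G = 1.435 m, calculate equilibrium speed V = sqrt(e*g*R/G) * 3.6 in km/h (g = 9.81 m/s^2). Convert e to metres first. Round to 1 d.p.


Convert cant: e = 103.9 mm = 0.1039 m
V_ms = sqrt(0.1039 * 9.81 * 1338 / 1.435)
V_ms = sqrt(950.361353) = 30.8279 m/s
V = 30.8279 * 3.6 = 111.0 km/h

111.0
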